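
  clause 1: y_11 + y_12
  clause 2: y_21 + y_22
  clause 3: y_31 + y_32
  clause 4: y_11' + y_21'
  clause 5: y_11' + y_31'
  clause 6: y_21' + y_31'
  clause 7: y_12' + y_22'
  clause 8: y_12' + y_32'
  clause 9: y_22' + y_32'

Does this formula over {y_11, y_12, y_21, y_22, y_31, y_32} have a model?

Suppose y_11 = 1.
The clause (y_21') is unit, so y_21 = 0.
The clause (y_22) is unit, so y_22 = 1.
The clause (y_31') is unit, so y_31 = 0.
The clause (y_32) is unit, so y_32 = 1.
But (y_32') is also a unit clause — contradiction.
That branch fails; take y_11 = 0 instead.
The clause (y_12) is unit, so y_12 = 1.
The clause (y_22') is unit, so y_22 = 0.
The clause (y_21) is unit, so y_21 = 1.
The clause (y_31') is unit, so y_31 = 0.
The clause (y_32) is unit, so y_32 = 1.
But (y_32') is also a unit clause — contradiction.
Either choice for y_11 ends in contradiction.
No assignment satisfies every clause.

No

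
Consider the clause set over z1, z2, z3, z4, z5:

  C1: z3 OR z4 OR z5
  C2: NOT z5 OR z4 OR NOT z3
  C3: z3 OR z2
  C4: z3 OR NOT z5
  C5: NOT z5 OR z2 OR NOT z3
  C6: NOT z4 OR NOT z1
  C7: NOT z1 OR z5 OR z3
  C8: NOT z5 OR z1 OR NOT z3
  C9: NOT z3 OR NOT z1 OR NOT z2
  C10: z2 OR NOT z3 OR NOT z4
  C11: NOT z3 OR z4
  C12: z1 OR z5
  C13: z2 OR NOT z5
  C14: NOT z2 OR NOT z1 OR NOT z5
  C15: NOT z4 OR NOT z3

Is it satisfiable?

Try z3 = true.
From the singleton clause (z4), z4 = true.
Now (NOT z4) is unsatisfied and unit — conflict.
So z3 must be the other value — set z3 = false.
From the singleton clause (z2), z2 = true.
From the singleton clause (NOT z5), z5 = false.
From the singleton clause (z4), z4 = true.
From the singleton clause (NOT z1), z1 = false.
Now (z1) is unsatisfied and unit — conflict.
Neither z3 = true nor z3 = false works.
No assignment satisfies every clause.

No, unsatisfiable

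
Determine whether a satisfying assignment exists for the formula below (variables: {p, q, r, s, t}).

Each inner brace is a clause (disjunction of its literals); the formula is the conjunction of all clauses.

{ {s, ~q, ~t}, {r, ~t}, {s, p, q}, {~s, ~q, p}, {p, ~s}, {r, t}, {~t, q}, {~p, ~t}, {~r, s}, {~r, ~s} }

No, unsatisfiable

Suppose r = 1.
The clause (s) is unit, so s = 1.
But (~s) is also a unit clause — contradiction.
That branch fails; take r = 0 instead.
The clause (~t) is unit, so t = 0.
But (t) is also a unit clause — contradiction.
Both values of r lead to a conflict.
No assignment satisfies every clause.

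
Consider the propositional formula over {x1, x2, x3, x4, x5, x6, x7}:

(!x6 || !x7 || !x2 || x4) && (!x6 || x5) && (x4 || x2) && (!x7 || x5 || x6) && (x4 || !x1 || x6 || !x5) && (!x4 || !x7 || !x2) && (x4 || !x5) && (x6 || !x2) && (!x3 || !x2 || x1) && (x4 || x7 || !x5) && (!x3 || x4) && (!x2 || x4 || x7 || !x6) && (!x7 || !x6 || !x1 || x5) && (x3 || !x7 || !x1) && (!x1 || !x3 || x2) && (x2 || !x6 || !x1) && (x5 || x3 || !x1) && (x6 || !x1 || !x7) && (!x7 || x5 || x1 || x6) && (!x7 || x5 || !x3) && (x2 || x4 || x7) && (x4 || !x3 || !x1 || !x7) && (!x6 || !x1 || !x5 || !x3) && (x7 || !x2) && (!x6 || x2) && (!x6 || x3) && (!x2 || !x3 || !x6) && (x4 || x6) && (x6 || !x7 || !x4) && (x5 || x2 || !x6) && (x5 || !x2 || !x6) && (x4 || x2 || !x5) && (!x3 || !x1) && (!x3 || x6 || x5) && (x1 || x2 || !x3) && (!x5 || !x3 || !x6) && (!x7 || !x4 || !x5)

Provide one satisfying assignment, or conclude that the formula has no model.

Suppose x6 = false.
(!x2) alone gives x2 = false.
(x4) alone gives x4 = true.
(!x7) alone gives x7 = false.
Suppose x1 = false.
(!x3) alone gives x3 = false.
Every clause is now satisfied; x5 is unconstrained.

x1=false, x2=false, x3=false, x4=true, x5=true, x6=false, x7=false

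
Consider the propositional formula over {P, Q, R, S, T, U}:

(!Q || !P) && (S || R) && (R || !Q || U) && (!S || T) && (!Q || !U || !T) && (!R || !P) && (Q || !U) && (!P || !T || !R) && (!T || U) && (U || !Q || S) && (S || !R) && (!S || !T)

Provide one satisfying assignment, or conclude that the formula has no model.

Suppose Q = false.
From the singleton clause (!U), U = false.
From the singleton clause (!T), T = false.
From the singleton clause (!S), S = false.
From the singleton clause (R), R = true.
But (!R) is also a unit clause — contradiction.
Undo Q and try Q = true.
From the singleton clause (!P), P = false.
Suppose S = true.
From the singleton clause (T), T = true.
But (!T) is also a unit clause — contradiction.
Undo S and try S = false.
From the singleton clause (R), R = true.
But (!R) is also a unit clause — contradiction.
Both values of S lead to a conflict.
Both values of Q lead to a conflict.

UNSATISFIABLE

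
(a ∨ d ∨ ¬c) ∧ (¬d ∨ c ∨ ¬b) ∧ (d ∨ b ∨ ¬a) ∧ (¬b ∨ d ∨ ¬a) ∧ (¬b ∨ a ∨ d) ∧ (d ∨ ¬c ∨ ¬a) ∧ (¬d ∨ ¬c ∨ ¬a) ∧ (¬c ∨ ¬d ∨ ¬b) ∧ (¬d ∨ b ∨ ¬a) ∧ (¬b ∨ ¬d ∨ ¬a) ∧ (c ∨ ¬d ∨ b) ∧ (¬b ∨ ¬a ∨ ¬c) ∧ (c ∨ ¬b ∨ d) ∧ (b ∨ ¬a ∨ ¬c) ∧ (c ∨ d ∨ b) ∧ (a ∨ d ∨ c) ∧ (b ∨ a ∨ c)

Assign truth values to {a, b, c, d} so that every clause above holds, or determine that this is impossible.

Case a = False:
Case d = True:
Case c = True:
Unit clause (¬b) forces b = False.
All clauses are satisfied.

a: False, b: False, c: True, d: True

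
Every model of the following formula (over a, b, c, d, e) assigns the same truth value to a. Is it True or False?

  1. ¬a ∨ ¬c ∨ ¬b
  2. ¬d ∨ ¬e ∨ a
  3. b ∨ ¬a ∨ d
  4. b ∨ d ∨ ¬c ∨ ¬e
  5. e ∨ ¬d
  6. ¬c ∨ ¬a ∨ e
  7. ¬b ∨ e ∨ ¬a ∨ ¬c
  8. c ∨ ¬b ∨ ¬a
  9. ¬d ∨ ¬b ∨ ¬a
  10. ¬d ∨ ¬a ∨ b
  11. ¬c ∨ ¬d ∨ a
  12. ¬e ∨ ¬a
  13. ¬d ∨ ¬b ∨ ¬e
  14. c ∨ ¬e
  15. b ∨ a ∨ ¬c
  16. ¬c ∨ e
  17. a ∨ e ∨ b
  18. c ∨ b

Suppose a = True.
Unit clause (¬e) forces e = False.
Unit clause (¬d) forces d = False.
Unit clause (b) forces b = True.
Unit clause (¬c) forces c = False.
Now (c) is unsatisfied and unit — conflict.
So every satisfying assignment has a = False.

False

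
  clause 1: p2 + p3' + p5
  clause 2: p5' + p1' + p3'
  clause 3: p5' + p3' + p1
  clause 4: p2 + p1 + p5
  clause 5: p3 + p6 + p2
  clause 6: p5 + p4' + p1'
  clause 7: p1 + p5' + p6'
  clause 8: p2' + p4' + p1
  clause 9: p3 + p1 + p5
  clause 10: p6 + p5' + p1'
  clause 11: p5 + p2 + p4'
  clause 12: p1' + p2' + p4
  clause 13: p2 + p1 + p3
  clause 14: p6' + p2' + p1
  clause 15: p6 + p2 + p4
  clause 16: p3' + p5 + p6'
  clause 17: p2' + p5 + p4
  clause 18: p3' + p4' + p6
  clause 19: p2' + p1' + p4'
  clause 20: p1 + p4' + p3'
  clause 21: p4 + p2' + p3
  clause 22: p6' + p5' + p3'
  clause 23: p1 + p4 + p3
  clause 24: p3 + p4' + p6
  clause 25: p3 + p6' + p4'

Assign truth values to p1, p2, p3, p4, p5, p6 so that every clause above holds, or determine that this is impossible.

p1 ↦ 1,  p2 ↦ 0,  p3 ↦ 0,  p4 ↦ 0,  p5 ↦ 1,  p6 ↦ 1

Try p2 = 0.
Try p3 = 0.
The clause (p6) is unit, so p6 = 1.
The clause (p1) is unit, so p1 = 1.
The clause (p4') is unit, so p4 = 0.
Every clause is now satisfied; p5 is unconstrained.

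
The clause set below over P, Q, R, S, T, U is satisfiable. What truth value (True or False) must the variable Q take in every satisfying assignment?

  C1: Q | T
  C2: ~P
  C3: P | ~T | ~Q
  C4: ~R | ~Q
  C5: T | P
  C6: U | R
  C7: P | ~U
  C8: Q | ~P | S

Suppose Q = 1.
From the singleton clause (~P), P = 0.
From the singleton clause (~T), T = 0.
But (T) is also a unit clause — contradiction.
So every satisfying assignment has Q = False.

False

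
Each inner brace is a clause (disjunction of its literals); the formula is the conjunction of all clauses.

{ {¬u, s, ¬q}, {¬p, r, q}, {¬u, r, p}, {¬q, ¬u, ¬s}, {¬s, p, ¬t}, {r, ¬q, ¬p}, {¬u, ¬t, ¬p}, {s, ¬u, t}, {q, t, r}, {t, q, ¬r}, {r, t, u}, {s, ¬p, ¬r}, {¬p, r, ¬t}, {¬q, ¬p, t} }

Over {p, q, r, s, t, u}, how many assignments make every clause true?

9

There are 2^6 = 64 truth assignments over (p, q, r, s, t, u).
Split on p. With p = True, the clauses containing p are satisfied and ¬p drops from the rest; 2 of the 2^5 = 32 assignments to the other variables satisfy what remains.
With p = False, by the same count on the reduced clause set, 7 assignments work.
Total: 2 + 7 = 9.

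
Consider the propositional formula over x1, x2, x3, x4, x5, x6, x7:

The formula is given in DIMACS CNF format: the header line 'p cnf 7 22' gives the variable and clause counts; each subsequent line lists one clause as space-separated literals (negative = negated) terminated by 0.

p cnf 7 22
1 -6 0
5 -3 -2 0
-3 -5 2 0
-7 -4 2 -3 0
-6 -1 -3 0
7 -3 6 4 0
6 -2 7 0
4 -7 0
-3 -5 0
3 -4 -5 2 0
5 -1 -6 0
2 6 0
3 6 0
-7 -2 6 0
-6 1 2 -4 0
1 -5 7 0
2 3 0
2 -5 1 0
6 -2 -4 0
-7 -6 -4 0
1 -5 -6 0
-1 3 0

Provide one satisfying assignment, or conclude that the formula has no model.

Suppose x1 = True.
From the singleton clause (x3), x3 = True.
From the singleton clause (¬x6), x6 = False.
From the singleton clause (¬x5), x5 = False.
From the singleton clause (¬x2), x2 = False.
Now (x2) is unsatisfied and unit — conflict.
Undo x1 and try x1 = False.
From the singleton clause (¬x6), x6 = False.
From the singleton clause (x2), x2 = True.
From the singleton clause (x7), x7 = True.
Now (¬x7) is unsatisfied and unit — conflict.
Neither x1 = True nor x1 = False works.

UNSATISFIABLE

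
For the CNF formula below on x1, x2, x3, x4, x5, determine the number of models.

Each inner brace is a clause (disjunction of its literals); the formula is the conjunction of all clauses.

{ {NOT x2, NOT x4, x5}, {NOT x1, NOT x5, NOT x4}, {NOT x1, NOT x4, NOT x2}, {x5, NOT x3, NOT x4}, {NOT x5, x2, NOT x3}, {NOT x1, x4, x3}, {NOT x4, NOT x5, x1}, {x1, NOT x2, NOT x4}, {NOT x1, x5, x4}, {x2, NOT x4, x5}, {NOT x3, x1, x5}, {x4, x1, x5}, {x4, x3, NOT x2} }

There are 2^5 = 32 truth assignments over (x1, x2, x3, x4, x5).
Split on x2. With x2 = true, the clauses containing x2 are satisfied and NOT x2 drops from the rest; 2 of the 2^4 = 16 assignments to the other variables satisfy what remains.
With x2 = false, by the same count on the reduced clause set, 1 assignment works.
Total: 2 + 1 = 3.

3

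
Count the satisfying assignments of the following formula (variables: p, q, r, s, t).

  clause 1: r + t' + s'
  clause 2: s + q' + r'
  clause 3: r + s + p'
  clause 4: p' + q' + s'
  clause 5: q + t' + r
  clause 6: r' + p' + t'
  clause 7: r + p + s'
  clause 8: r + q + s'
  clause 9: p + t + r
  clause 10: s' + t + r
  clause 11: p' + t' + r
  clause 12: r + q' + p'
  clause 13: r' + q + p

5

There are 2^5 = 32 truth assignments over (p, q, r, s, t).
Split on p. With p = 1, the clauses containing p are satisfied and p' drops from the rest; 2 of the 2^4 = 16 assignments to the other variables satisfy what remains.
With p = 0, by the same count on the reduced clause set, 3 assignments work.
Total: 2 + 3 = 5.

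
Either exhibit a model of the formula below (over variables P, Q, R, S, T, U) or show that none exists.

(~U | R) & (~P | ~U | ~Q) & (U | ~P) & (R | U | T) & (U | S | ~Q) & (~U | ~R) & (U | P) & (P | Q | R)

Branch on U: set U = 0.
From the singleton clause (~P), P = 0.
Now (P) is unsatisfied and unit — conflict.
Backtrack on U: now try U = 1.
From the singleton clause (R), R = 1.
Now (~R) is unsatisfied and unit — conflict.
Either choice for U ends in contradiction.

UNSATISFIABLE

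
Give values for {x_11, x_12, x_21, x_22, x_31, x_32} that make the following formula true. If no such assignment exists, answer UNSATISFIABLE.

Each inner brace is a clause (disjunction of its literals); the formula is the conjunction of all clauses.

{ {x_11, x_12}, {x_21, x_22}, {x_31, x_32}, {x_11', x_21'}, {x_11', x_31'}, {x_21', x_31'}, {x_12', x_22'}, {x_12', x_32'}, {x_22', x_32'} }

Try x_11 = 1.
The clause (x_21') is unit, so x_21 = 0.
The clause (x_22) is unit, so x_22 = 1.
The clause (x_31') is unit, so x_31 = 0.
The clause (x_32) is unit, so x_32 = 1.
Now (x_32') is unsatisfied and unit — conflict.
That branch fails; take x_11 = 0 instead.
The clause (x_12) is unit, so x_12 = 1.
The clause (x_22') is unit, so x_22 = 0.
The clause (x_21) is unit, so x_21 = 1.
The clause (x_31') is unit, so x_31 = 0.
The clause (x_32) is unit, so x_32 = 1.
Now (x_32') is unsatisfied and unit — conflict.
Neither x_11 = 1 nor x_11 = 0 works.

UNSATISFIABLE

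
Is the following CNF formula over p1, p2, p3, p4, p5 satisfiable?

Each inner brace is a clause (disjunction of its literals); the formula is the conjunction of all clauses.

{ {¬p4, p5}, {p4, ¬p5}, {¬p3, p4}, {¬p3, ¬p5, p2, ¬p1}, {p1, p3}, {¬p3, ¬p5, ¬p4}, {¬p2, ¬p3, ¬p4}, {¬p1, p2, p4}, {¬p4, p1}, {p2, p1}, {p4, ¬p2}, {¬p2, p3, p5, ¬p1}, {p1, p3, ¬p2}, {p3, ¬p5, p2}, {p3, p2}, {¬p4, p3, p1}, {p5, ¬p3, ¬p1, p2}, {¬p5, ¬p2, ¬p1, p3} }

Suppose p4 = False.
Unit clause (¬p5) forces p5 = False.
Unit clause (¬p3) forces p3 = False.
Unit clause (p1) forces p1 = True.
Unit clause (p2) forces p2 = True.
But (¬p2) is also a unit clause — contradiction.
So p4 must be the other value — set p4 = True.
Unit clause (p5) forces p5 = True.
Unit clause (¬p3) forces p3 = False.
Unit clause (p1) forces p1 = True.
Unit clause (p2) forces p2 = True.
But (¬p2) is also a unit clause — contradiction.
Either choice for p4 ends in contradiction.
No assignment satisfies every clause.

No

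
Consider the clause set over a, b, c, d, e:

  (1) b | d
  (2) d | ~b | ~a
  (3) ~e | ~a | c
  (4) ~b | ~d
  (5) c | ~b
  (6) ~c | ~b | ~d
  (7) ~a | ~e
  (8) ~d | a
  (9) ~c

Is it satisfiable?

Yes, satisfiable

The clause (~c) is unit, so c = 0.
The clause (~b) is unit, so b = 0.
The clause (d) is unit, so d = 1.
The clause (a) is unit, so a = 1.
The clause (~e) is unit, so e = 0.
Every clause now holds.
A satisfying assignment: a ↦ 1, b ↦ 0, c ↦ 0, d ↦ 1, e ↦ 0.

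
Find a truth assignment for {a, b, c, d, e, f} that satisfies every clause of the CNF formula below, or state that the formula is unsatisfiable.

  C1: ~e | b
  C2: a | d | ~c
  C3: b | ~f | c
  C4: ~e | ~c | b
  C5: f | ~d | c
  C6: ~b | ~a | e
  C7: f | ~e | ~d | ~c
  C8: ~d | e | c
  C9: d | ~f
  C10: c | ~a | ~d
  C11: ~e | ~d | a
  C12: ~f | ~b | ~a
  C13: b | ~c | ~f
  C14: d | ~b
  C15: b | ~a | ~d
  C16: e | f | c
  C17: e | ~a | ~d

a ↦ 0; b ↦ 0; c ↦ 1; d ↦ 1; e ↦ 0; f ↦ 0

Branch on e: set e = 0.
Branch on b: set b = 0.
Branch on f: set f = 0.
From the singleton clause (c), c = 1.
Branch on a: set a = 0.
From the singleton clause (d), d = 1.
Every clause now holds.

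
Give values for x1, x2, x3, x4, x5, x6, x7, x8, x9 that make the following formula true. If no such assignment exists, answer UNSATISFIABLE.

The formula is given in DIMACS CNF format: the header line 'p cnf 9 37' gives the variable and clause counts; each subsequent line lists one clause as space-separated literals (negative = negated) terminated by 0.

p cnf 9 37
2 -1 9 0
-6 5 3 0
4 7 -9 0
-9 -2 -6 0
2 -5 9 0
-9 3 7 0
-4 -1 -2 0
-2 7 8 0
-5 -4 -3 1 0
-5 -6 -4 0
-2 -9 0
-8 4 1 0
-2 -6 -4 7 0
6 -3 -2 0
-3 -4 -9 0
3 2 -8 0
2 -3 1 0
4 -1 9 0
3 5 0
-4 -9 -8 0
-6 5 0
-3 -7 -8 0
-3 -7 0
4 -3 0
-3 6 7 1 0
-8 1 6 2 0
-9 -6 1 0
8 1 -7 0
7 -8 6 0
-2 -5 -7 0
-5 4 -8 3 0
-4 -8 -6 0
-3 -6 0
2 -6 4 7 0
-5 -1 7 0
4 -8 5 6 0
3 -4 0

Case x2 = False:
Case x1 = True:
Unit clause (x9) forces x9 = True.
Case x4 = False:
Unit clause (x7) forces x7 = True.
Unit clause (¬x3) forces x3 = False.
Unit clause (¬x8) forces x8 = False.
Unit clause (x5) forces x5 = True.
No clause remains; x6 is free.

x1: True; x2: False; x3: False; x4: False; x5: True; x6: True; x7: True; x8: False; x9: True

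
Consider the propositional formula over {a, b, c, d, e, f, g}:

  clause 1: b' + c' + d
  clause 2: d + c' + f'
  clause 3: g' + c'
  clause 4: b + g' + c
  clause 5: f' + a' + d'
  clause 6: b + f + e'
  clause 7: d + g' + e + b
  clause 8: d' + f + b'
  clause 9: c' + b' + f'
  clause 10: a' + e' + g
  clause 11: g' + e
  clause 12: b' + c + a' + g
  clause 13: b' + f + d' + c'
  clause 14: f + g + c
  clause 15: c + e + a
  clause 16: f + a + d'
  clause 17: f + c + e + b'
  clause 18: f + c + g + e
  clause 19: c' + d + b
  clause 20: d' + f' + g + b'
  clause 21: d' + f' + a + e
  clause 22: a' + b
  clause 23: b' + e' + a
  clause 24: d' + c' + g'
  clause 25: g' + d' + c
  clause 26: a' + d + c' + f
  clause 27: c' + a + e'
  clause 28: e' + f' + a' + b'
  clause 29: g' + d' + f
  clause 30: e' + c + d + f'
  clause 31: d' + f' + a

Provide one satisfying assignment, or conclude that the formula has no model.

Try g = 1.
Unit clause (c') forces c = 0.
Unit clause (b) forces b = 1.
Unit clause (e) forces e = 1.
Unit clause (a) forces a = 1.
Unit clause (d') forces d = 0.
Unit clause (f') forces f = 0.
Every clause now holds.

a=1,  b=1,  c=0,  d=0,  e=1,  f=0,  g=1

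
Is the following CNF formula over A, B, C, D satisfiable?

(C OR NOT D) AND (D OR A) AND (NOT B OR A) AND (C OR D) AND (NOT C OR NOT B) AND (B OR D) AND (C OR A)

Yes, satisfiable

Case C = true:
(NOT B) alone gives B = false.
(D) alone gives D = true.
All clauses hold; A can take either value.
A satisfying assignment: A=true; B=false; C=true; D=true.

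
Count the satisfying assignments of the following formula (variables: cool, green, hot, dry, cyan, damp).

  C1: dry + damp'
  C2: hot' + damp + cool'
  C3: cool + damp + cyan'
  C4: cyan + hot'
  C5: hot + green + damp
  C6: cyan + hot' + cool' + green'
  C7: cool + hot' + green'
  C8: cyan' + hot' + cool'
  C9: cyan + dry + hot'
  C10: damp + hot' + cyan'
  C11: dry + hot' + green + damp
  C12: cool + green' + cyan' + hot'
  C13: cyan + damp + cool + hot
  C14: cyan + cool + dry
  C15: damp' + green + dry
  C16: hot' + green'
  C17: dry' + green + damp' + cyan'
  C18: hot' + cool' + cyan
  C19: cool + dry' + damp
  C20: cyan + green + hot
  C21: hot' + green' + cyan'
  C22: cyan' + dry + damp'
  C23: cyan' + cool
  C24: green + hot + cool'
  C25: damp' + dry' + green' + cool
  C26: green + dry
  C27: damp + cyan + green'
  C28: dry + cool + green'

4

There are 2^6 = 64 truth assignments over (cool, green, hot, dry, cyan, damp).
Split on damp. With damp = 1, the clauses containing damp are satisfied and damp' drops from the rest; 2 of the 2^5 = 32 assignments to the other variables satisfy what remains.
With damp = 0, by the same count on the reduced clause set, 2 assignments work.
(One model: cool=T, green=T, hot=F, dry=F, cyan=T, damp=F.)
Total: 2 + 2 = 4.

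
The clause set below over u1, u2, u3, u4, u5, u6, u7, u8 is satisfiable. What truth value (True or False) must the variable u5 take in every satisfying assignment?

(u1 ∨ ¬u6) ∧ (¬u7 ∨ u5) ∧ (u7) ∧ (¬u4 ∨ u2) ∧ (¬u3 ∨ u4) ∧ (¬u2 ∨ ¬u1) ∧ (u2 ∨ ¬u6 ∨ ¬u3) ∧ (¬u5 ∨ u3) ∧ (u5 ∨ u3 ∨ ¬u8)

Suppose u5 = False.
Unit clause (¬u7) forces u7 = False.
Now (u7) is unsatisfied and unit — conflict.
So every satisfying assignment has u5 = True.

True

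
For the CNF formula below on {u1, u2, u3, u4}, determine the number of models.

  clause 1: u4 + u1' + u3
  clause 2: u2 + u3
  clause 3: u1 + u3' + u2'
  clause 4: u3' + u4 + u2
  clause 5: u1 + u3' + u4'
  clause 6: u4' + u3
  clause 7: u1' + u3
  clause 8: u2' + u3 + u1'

There are 2^4 = 16 truth assignments over (u1, u2, u3, u4).
Check each against the 8 clauses (columns in the order u1, u2, u3, u4):
  F F F F  ✗ fails (u2 + u3)
  F F F T  ✗ fails (u2 + u3)
  F F T F  ✗ fails (u3' + u4 + u2)
  F F T T  ✗ fails (u1 + u3' + u4')
  F T F F  ✓ satisfies all
  F T F T  ✗ fails (u4' + u3)
  F T T F  ✗ fails (u1 + u3' + u2')
  F T T T  ✗ fails (u1 + u3' + u2')
  T F F F  ✗ fails (u4 + u1' + u3)
  T F F T  ✗ fails (u2 + u3)
  T F T F  ✗ fails (u3' + u4 + u2)
  T F T T  ✓ satisfies all
  T T F F  ✗ fails (u4 + u1' + u3)
  T T F T  ✗ fails (u4' + u3)
  T T T F  ✓ satisfies all
  T T T T  ✓ satisfies all
4 of the 16 rows are models.

4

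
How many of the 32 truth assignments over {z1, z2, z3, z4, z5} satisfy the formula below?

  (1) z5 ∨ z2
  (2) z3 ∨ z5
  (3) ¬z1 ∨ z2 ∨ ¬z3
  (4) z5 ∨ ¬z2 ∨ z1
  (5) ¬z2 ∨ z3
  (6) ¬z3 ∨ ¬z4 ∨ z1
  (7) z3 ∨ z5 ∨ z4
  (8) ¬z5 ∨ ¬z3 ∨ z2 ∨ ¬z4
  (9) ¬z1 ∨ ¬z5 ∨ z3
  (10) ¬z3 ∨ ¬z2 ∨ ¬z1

There are 2^5 = 32 truth assignments over (z1, z2, z3, z4, z5).
Split on z5. With z5 = True, the clauses containing z5 are satisfied and ¬z5 drops from the rest; 4 of the 2^4 = 16 assignments to the other variables satisfy what remains.
With z5 = False, by the same count on the reduced clause set, 0 assignments work.
Total: 4 + 0 = 4.

4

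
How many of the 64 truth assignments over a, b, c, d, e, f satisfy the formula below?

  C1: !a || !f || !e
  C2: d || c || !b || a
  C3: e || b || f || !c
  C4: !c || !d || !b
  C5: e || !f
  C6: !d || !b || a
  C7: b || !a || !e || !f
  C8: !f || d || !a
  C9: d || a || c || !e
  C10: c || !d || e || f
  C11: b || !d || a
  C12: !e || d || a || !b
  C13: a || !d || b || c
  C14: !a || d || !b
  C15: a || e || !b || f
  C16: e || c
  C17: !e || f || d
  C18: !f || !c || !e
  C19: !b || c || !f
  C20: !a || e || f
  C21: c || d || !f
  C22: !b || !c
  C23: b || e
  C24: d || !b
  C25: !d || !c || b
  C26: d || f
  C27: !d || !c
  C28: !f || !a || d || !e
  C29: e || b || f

There are 2^6 = 64 truth assignments over (a, b, c, d, e, f).
Split on f. With f = true, the clauses containing f are satisfied and !f drops from the rest; 0 of the 2^5 = 32 assignments to the other variables satisfy what remains.
With f = false, by the same count on the reduced clause set, 2 assignments work.
Total: 0 + 2 = 2.

2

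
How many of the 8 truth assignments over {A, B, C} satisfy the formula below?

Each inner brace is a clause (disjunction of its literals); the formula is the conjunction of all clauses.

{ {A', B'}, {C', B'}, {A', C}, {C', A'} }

There are 2^3 = 8 truth assignments over (A, B, C).
Check each against the 4 clauses (columns in the order A, B, C):
  F F F  ✓ satisfies all
  F F T  ✓ satisfies all
  F T F  ✓ satisfies all
  F T T  ✗ fails (C' + B')
  T F F  ✗ fails (A' + C)
  T F T  ✗ fails (C' + A')
  T T F  ✗ fails (A' + B')
  T T T  ✗ fails (A' + B')
3 of the 8 rows are models.

3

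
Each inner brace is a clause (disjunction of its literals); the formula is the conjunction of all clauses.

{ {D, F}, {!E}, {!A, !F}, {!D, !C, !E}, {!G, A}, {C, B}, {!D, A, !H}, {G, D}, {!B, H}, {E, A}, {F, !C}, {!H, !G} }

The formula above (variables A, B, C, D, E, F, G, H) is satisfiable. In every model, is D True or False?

True

Suppose D = false.
The clause (F) is unit, so F = true.
The clause (!E) is unit, so E = false.
The clause (!A) is unit, so A = false.
Now (A) is unsatisfied and unit — conflict.
So every satisfying assignment has D = True.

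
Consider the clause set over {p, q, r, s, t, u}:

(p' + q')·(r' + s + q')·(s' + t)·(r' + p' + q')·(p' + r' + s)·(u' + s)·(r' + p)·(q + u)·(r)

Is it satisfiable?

Yes

Unit clause (r) forces r = 1.
Unit clause (p) forces p = 1.
Unit clause (q') forces q = 0.
Unit clause (s) forces s = 1.
Unit clause (t) forces t = 1.
Unit clause (u) forces u = 1.
This assignment satisfies each clause.
A satisfying assignment: p=1, q=0, r=1, s=1, t=1, u=1.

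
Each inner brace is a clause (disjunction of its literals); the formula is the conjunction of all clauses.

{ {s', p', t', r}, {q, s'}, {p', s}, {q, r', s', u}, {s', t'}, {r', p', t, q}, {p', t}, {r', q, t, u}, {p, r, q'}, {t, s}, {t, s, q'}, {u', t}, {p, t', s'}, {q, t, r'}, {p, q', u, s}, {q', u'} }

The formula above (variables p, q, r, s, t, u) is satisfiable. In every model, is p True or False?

False

Suppose p = 1.
The clause (s) is unit, so s = 1.
The clause (q) is unit, so q = 1.
The clause (t') is unit, so t = 0.
Now (t) is unsatisfied and unit — conflict.
So every satisfying assignment has p = False.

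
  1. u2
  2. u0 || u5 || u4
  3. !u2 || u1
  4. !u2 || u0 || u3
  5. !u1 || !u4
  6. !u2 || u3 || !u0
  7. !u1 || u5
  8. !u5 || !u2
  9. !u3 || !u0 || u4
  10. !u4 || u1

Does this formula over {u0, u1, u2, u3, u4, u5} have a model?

No, unsatisfiable

The clause (u2) is unit, so u2 = true.
The clause (u1) is unit, so u1 = true.
The clause (!u4) is unit, so u4 = false.
The clause (u5) is unit, so u5 = true.
That conflicts with the unit clause (!u5).
No assignment satisfies every clause.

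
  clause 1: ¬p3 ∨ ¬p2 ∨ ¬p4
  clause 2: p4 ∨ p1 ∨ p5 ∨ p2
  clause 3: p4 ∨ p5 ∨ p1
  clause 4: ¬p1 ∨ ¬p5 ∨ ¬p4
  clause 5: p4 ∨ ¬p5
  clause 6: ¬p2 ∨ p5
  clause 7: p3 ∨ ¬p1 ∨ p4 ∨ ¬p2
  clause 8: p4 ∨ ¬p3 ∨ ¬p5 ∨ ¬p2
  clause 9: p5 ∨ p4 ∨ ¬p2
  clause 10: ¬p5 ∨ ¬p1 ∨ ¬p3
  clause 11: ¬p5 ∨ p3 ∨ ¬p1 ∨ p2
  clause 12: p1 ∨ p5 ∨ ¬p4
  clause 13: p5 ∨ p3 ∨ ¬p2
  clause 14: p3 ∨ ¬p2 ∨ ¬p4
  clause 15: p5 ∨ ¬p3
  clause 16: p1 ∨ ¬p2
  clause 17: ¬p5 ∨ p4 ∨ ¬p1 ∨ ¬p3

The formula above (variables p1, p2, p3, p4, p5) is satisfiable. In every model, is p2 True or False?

Suppose p2 = True.
From the singleton clause (p5), p5 = True.
From the singleton clause (p4), p4 = True.
From the singleton clause (¬p3), p3 = False.
But (p3) is also a unit clause — contradiction.
So every satisfying assignment has p2 = False.

False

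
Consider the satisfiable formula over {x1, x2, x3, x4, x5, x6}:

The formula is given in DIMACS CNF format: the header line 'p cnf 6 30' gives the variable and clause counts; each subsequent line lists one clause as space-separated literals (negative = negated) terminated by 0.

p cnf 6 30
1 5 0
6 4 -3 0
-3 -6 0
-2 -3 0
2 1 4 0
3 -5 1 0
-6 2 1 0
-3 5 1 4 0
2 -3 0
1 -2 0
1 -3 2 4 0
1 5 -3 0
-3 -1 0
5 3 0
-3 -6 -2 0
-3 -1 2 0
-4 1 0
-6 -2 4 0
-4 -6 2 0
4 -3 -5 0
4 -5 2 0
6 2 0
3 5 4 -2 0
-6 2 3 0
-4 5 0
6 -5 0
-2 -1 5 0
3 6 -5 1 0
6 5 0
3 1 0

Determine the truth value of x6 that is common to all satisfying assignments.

True

Suppose x6 = False.
The clause (x2) is unit, so x2 = True.
The clause (¬x3) is unit, so x3 = False.
The clause (x1) is unit, so x1 = True.
The clause (x5) is unit, so x5 = True.
But (¬x5) is also a unit clause — contradiction.
So every satisfying assignment has x6 = True.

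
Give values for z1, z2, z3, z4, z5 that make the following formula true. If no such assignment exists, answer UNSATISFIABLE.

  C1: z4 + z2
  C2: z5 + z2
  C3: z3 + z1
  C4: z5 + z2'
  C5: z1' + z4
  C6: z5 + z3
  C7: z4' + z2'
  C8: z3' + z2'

z1 ↦ 0; z2 ↦ 0; z3 ↦ 1; z4 ↦ 1; z5 ↦ 1

Try z4 = 1.
From the singleton clause (z2'), z2 = 0.
From the singleton clause (z5), z5 = 1.
Try z3 = 1.
Every clause is now satisfied; z1 is unconstrained.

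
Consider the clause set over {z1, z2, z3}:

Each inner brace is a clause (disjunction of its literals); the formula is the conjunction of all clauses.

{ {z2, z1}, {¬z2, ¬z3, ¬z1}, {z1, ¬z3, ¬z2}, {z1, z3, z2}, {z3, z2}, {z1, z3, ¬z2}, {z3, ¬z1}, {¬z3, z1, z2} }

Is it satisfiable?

Suppose z2 = False.
(z1) alone gives z1 = True.
(z3) alone gives z3 = True.
Every clause now holds.
A satisfying assignment: z1=True,  z2=False,  z3=True.

Yes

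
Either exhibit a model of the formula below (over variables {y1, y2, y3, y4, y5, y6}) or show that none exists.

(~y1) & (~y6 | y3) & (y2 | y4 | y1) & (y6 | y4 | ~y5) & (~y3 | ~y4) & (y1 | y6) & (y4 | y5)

Unit clause (~y1) forces y1 = 0.
Unit clause (y6) forces y6 = 1.
Unit clause (y3) forces y3 = 1.
Unit clause (~y4) forces y4 = 0.
Unit clause (y2) forces y2 = 1.
Unit clause (y5) forces y5 = 1.
Every clause now holds.

y1 ↦ 0,  y2 ↦ 1,  y3 ↦ 1,  y4 ↦ 0,  y5 ↦ 1,  y6 ↦ 1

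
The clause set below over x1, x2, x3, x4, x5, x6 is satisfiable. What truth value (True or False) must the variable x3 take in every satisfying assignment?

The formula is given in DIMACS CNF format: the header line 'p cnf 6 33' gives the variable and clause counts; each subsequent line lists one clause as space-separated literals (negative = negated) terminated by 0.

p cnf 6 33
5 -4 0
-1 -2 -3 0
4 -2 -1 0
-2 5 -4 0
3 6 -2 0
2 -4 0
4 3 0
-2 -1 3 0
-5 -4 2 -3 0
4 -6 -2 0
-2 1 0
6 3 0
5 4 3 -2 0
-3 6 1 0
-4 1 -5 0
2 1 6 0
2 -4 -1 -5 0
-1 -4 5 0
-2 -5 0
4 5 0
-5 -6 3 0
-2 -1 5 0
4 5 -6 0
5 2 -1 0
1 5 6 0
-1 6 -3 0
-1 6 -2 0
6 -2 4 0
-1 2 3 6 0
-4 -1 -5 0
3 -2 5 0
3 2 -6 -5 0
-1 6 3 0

True

Suppose x3 = False.
From the singleton clause (x4), x4 = True.
From the singleton clause (x5), x5 = True.
From the singleton clause (x2), x2 = True.
But (¬x2) is also a unit clause — contradiction.
So every satisfying assignment has x3 = True.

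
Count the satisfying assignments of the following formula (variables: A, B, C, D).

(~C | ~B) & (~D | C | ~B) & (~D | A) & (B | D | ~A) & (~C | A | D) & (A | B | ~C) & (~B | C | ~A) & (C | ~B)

There are 2^4 = 16 truth assignments over (A, B, C, D).
Check each against the 8 clauses (columns in the order A, B, C, D):
  F F F F  ✓ satisfies all
  F F F T  ✗ fails (~D | A)
  F F T F  ✗ fails (~C | A | D)
  F F T T  ✗ fails (~D | A)
  F T F F  ✗ fails (C | ~B)
  F T F T  ✗ fails (~D | C | ~B)
  F T T F  ✗ fails (~C | ~B)
  F T T T  ✗ fails (~C | ~B)
  T F F F  ✗ fails (B | D | ~A)
  T F F T  ✓ satisfies all
  T F T F  ✗ fails (B | D | ~A)
  T F T T  ✓ satisfies all
  T T F F  ✗ fails (~B | C | ~A)
  T T F T  ✗ fails (~D | C | ~B)
  T T T F  ✗ fails (~C | ~B)
  T T T T  ✗ fails (~C | ~B)
3 of the 16 rows are models.

3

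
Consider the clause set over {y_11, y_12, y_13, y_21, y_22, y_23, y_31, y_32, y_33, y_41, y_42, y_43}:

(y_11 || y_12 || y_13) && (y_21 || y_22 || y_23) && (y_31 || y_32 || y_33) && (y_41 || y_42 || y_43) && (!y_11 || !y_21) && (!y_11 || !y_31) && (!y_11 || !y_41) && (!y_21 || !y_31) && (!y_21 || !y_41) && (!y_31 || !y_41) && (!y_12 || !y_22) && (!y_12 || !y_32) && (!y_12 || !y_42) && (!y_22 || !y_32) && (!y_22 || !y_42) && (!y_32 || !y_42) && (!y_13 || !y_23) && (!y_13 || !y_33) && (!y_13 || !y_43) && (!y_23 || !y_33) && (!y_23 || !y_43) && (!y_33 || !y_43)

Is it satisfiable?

No, unsatisfiable

Case y_11 = false:
Case y_12 = true:
Unit clause (!y_22) forces y_22 = false.
Unit clause (!y_32) forces y_32 = false.
Unit clause (!y_42) forces y_42 = false.
Case y_21 = true:
Unit clause (!y_31) forces y_31 = false.
Unit clause (y_33) forces y_33 = true.
Unit clause (!y_41) forces y_41 = false.
Unit clause (y_43) forces y_43 = true.
That conflicts with the unit clause (!y_43).
So y_21 must be the other value — set y_21 = false.
Unit clause (y_23) forces y_23 = true.
Unit clause (!y_13) forces y_13 = false.
Unit clause (!y_33) forces y_33 = false.
Unit clause (y_31) forces y_31 = true.
Unit clause (!y_41) forces y_41 = false.
Unit clause (y_43) forces y_43 = true.
That conflicts with the unit clause (!y_43).
Neither y_21 = true nor y_21 = false works.
So y_12 must be the other value — set y_12 = false.
Unit clause (y_13) forces y_13 = true.
Unit clause (!y_23) forces y_23 = false.
Unit clause (!y_33) forces y_33 = false.
Unit clause (!y_43) forces y_43 = false.
Case y_21 = true:
Unit clause (!y_31) forces y_31 = false.
Unit clause (y_32) forces y_32 = true.
Unit clause (!y_41) forces y_41 = false.
Unit clause (y_42) forces y_42 = true.
That conflicts with the unit clause (!y_42).
So y_21 must be the other value — set y_21 = false.
Unit clause (y_22) forces y_22 = true.
Unit clause (!y_32) forces y_32 = false.
Unit clause (y_31) forces y_31 = true.
Unit clause (!y_41) forces y_41 = false.
Unit clause (y_42) forces y_42 = true.
That conflicts with the unit clause (!y_42).
Neither y_21 = true nor y_21 = false works.
Neither y_12 = true nor y_12 = false works.
So y_11 must be the other value — set y_11 = true.
Unit clause (!y_21) forces y_21 = false.
Unit clause (!y_31) forces y_31 = false.
Unit clause (!y_41) forces y_41 = false.
Case y_22 = true:
Unit clause (!y_12) forces y_12 = false.
Unit clause (!y_32) forces y_32 = false.
Unit clause (y_33) forces y_33 = true.
Unit clause (!y_42) forces y_42 = false.
Unit clause (y_43) forces y_43 = true.
That conflicts with the unit clause (!y_43).
So y_22 must be the other value — set y_22 = false.
Unit clause (y_23) forces y_23 = true.
Unit clause (!y_13) forces y_13 = false.
Unit clause (!y_33) forces y_33 = false.
Unit clause (y_32) forces y_32 = true.
Unit clause (!y_12) forces y_12 = false.
Unit clause (!y_42) forces y_42 = false.
Unit clause (y_43) forces y_43 = true.
That conflicts with the unit clause (!y_43).
Neither y_22 = true nor y_22 = false works.
Neither y_11 = true nor y_11 = false works.
No assignment satisfies every clause.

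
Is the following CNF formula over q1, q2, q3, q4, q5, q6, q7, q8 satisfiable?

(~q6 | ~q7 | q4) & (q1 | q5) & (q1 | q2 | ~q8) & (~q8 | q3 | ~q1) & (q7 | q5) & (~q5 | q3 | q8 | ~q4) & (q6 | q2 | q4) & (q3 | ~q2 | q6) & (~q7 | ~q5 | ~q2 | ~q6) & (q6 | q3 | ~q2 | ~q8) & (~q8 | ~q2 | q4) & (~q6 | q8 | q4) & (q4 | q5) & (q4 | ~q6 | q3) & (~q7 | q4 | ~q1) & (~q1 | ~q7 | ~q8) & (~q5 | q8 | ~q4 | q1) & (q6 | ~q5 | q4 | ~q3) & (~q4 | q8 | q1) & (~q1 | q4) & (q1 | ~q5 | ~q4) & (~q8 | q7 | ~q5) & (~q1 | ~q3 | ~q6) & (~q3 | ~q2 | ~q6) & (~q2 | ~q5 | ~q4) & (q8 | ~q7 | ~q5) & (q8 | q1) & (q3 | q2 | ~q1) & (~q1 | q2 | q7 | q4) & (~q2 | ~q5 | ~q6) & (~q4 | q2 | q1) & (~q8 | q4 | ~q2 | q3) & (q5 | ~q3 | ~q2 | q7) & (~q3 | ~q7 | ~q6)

Suppose q1 = 1.
The clause (q4) is unit, so q4 = 1.
Suppose q8 = 0.
Suppose q7 = 0.
The clause (q5) is unit, so q5 = 1.
The clause (q3) is unit, so q3 = 1.
The clause (~q6) is unit, so q6 = 0.
The clause (~q2) is unit, so q2 = 0.
All clauses are satisfied.
A satisfying assignment: q1=1; q2=0; q3=1; q4=1; q5=1; q6=0; q7=0; q8=0.

Yes, satisfiable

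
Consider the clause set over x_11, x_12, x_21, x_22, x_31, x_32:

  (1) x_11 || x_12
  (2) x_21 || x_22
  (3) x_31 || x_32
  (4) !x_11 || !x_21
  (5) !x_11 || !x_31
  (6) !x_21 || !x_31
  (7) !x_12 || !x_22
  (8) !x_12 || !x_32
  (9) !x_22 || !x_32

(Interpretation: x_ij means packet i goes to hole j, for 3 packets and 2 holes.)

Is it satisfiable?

No

Suppose x_11 = true.
From the singleton clause (!x_21), x_21 = false.
From the singleton clause (x_22), x_22 = true.
From the singleton clause (!x_31), x_31 = false.
From the singleton clause (x_32), x_32 = true.
Now (!x_32) is unsatisfied and unit — conflict.
That branch fails; take x_11 = false instead.
From the singleton clause (x_12), x_12 = true.
From the singleton clause (!x_22), x_22 = false.
From the singleton clause (x_21), x_21 = true.
From the singleton clause (!x_31), x_31 = false.
From the singleton clause (x_32), x_32 = true.
Now (!x_32) is unsatisfied and unit — conflict.
Both values of x_11 lead to a conflict.
No assignment satisfies every clause.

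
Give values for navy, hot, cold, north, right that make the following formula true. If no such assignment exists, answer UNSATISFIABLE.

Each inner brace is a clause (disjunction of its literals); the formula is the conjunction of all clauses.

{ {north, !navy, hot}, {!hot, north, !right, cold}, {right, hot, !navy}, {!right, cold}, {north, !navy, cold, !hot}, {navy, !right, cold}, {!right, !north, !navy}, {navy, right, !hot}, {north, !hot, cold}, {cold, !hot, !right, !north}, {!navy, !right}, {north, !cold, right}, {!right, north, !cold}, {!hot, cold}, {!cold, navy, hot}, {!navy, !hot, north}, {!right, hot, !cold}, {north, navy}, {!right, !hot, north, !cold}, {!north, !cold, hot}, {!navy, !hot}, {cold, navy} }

Branch on right: set right = true.
(cold) alone gives cold = true.
(!navy) alone gives navy = false.
(north) alone gives north = true.
(hot) alone gives hot = true.
Every clause now holds.

navy: false, hot: true, cold: true, north: true, right: true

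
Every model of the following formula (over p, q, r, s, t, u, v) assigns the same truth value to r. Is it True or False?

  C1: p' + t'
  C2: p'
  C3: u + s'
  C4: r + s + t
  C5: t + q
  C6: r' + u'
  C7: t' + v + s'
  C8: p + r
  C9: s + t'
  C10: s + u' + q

Suppose r = 0.
From the singleton clause (p'), p = 0.
That conflicts with the unit clause (p).
So every satisfying assignment has r = True.

True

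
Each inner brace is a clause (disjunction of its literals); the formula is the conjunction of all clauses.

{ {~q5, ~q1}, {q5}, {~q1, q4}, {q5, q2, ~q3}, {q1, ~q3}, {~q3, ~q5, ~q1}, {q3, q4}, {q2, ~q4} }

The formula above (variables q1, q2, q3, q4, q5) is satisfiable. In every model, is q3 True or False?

Suppose q3 = 1.
The clause (q5) is unit, so q5 = 1.
The clause (~q1) is unit, so q1 = 0.
But (q1) is also a unit clause — contradiction.
So every satisfying assignment has q3 = False.

False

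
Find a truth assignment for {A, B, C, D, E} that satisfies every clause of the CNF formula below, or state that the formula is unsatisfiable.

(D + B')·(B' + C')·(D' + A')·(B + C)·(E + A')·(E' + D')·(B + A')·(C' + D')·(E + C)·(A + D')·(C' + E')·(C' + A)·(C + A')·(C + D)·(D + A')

UNSATISFIABLE

Try D = 1.
Unit clause (A') forces A = 0.
That conflicts with the unit clause (A).
So D must be the other value — set D = 0.
Unit clause (B') forces B = 0.
Unit clause (C) forces C = 1.
Unit clause (A') forces A = 0.
That conflicts with the unit clause (A).
Neither D = 1 nor D = 0 works.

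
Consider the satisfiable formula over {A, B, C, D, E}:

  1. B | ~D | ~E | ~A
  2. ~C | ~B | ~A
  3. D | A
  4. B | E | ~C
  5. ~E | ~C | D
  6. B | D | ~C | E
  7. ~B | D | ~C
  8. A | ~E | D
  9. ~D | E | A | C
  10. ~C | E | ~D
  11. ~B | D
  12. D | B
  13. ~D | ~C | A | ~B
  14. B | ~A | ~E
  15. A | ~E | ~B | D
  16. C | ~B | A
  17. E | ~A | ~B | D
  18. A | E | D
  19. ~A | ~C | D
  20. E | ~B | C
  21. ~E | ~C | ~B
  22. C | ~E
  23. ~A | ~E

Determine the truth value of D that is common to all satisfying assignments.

Suppose D = 0.
From the singleton clause (A), A = 1.
From the singleton clause (~B), B = 0.
That conflicts with the unit clause (B).
So every satisfying assignment has D = True.

True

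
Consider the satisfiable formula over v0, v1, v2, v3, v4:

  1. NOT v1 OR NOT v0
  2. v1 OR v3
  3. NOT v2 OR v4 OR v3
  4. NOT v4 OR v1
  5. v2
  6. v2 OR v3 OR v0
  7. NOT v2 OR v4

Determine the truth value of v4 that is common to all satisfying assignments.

Suppose v4 = false.
(v2) alone gives v2 = true.
But (NOT v2) is also a unit clause — contradiction.
So every satisfying assignment has v4 = True.

True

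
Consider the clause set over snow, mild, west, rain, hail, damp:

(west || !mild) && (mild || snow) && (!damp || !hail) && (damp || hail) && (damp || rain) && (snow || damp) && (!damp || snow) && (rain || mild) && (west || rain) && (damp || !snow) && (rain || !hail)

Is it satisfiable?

Yes, satisfiable

Try west = false.
(!mild) alone gives mild = false.
(snow) alone gives snow = true.
(rain) alone gives rain = true.
(damp) alone gives damp = true.
(!hail) alone gives hail = false.
This assignment satisfies each clause.
A satisfying assignment: snow ↦ true, mild ↦ false, west ↦ false, rain ↦ true, hail ↦ false, damp ↦ true.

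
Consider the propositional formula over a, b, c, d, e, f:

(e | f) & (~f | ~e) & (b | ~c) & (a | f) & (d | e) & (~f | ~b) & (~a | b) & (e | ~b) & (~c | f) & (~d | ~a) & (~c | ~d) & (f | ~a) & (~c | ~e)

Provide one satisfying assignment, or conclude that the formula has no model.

a ↦ 0; b ↦ 0; c ↦ 0; d ↦ 1; e ↦ 0; f ↦ 1

Branch on e: set e = 0.
From the singleton clause (f), f = 1.
From the singleton clause (d), d = 1.
From the singleton clause (~b), b = 0.
From the singleton clause (~c), c = 0.
From the singleton clause (~a), a = 0.
Every clause now holds.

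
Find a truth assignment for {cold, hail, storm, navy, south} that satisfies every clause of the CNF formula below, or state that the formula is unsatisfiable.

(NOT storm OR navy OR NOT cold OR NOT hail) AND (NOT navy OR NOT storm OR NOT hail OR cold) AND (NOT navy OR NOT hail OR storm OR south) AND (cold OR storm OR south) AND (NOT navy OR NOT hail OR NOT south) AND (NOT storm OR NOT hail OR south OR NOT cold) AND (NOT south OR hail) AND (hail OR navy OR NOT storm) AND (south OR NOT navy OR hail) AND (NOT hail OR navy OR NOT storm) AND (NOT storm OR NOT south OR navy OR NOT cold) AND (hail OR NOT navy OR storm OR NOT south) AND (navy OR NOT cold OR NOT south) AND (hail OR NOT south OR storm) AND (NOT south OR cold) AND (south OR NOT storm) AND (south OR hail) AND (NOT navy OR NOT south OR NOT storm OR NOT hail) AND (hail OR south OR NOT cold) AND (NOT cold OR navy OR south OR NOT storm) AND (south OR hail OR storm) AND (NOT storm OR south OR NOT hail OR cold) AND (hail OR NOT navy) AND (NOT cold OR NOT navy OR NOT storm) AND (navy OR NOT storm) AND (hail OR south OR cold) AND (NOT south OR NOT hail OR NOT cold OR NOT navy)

cold: true, hail: true, storm: false, navy: false, south: false

Suppose south = false.
(NOT storm) alone gives storm = false.
(cold) alone gives cold = true.
(hail) alone gives hail = true.
(NOT navy) alone gives navy = false.
All clauses are satisfied.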